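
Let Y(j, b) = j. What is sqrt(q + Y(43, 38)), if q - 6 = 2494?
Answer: sqrt(2543) ≈ 50.428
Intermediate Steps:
q = 2500 (q = 6 + 2494 = 2500)
sqrt(q + Y(43, 38)) = sqrt(2500 + 43) = sqrt(2543)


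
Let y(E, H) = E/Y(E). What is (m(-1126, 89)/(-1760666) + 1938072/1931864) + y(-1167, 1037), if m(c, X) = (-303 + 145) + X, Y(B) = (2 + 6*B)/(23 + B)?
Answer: -70579711628243943/372024544218250 ≈ -189.72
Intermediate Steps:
Y(B) = (2 + 6*B)/(23 + B)
y(E, H) = E*(23 + E)/(2*(1 + 3*E)) (y(E, H) = E/((2*(1 + 3*E)/(23 + E))) = E*((23 + E)/(2*(1 + 3*E))) = E*(23 + E)/(2*(1 + 3*E)))
m(c, X) = -158 + X
(m(-1126, 89)/(-1760666) + 1938072/1931864) + y(-1167, 1037) = ((-158 + 89)/(-1760666) + 1938072/1931864) + (½)*(-1167)*(23 - 1167)/(1 + 3*(-1167)) = (-69*(-1/1760666) + 1938072*(1/1931864)) + (½)*(-1167)*(-1144)/(1 - 3501) = (69/1760666 + 242259/241483) + (½)*(-1167)*(-1144)/(-3500) = 426553846821/425170907678 + (½)*(-1167)*(-1/3500)*(-1144) = 426553846821/425170907678 - 166881/875 = -70579711628243943/372024544218250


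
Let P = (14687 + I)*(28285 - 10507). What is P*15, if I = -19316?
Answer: -1234415430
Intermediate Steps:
P = -82294362 (P = (14687 - 19316)*(28285 - 10507) = -4629*17778 = -82294362)
P*15 = -82294362*15 = -1234415430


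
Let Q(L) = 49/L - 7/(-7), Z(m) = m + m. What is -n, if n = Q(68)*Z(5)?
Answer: -585/34 ≈ -17.206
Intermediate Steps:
Z(m) = 2*m
Q(L) = 1 + 49/L (Q(L) = 49/L - 7*(-1/7) = 49/L + 1 = 1 + 49/L)
n = 585/34 (n = ((49 + 68)/68)*(2*5) = ((1/68)*117)*10 = (117/68)*10 = 585/34 ≈ 17.206)
-n = -1*585/34 = -585/34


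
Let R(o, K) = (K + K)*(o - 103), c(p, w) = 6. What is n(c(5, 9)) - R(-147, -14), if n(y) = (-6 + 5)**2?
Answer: -6999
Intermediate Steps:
n(y) = 1 (n(y) = (-1)**2 = 1)
R(o, K) = 2*K*(-103 + o) (R(o, K) = (2*K)*(-103 + o) = 2*K*(-103 + o))
n(c(5, 9)) - R(-147, -14) = 1 - 2*(-14)*(-103 - 147) = 1 - 2*(-14)*(-250) = 1 - 1*7000 = 1 - 7000 = -6999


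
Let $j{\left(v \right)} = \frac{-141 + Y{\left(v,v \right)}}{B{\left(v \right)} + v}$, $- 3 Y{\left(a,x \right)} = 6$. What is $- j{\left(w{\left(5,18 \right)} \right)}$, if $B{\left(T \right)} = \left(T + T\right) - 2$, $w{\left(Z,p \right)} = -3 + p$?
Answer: $\frac{143}{43} \approx 3.3256$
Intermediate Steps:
$B{\left(T \right)} = -2 + 2 T$ ($B{\left(T \right)} = 2 T - 2 = -2 + 2 T$)
$Y{\left(a,x \right)} = -2$ ($Y{\left(a,x \right)} = \left(- \frac{1}{3}\right) 6 = -2$)
$j{\left(v \right)} = - \frac{143}{-2 + 3 v}$ ($j{\left(v \right)} = \frac{-141 - 2}{\left(-2 + 2 v\right) + v} = - \frac{143}{-2 + 3 v}$)
$- j{\left(w{\left(5,18 \right)} \right)} = - \frac{-143}{-2 + 3 \left(-3 + 18\right)} = - \frac{-143}{-2 + 3 \cdot 15} = - \frac{-143}{-2 + 45} = - \frac{-143}{43} = \left(-1\right) \left(- \frac{143}{43}\right) = \frac{143}{43}$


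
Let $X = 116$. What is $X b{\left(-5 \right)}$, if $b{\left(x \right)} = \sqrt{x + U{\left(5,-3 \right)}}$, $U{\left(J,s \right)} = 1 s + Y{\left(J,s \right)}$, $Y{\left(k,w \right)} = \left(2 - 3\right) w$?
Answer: $116 i \sqrt{5} \approx 259.38 i$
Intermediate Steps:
$Y{\left(k,w \right)} = - w$
$U{\left(J,s \right)} = 0$ ($U{\left(J,s \right)} = 1 s - s = s - s = 0$)
$b{\left(x \right)} = \sqrt{x}$ ($b{\left(x \right)} = \sqrt{x + 0} = \sqrt{x}$)
$X b{\left(-5 \right)} = 116 \sqrt{-5} = 116 i \sqrt{5}$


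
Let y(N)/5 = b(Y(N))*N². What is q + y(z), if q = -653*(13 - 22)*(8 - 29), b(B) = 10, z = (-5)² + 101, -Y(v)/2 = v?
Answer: 670383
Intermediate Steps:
Y(v) = -2*v
z = 126 (z = 25 + 101 = 126)
y(N) = 50*N² (y(N) = 5*(10*N²) = 50*N²)
q = -123417 (q = -(-5877)*(-21) = -653*189 = -123417)
q + y(z) = -123417 + 50*126² = -123417 + 50*15876 = -123417 + 793800 = 670383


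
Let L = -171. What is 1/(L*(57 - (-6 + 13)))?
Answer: -1/8550 ≈ -0.00011696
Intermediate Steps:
1/(L*(57 - (-6 + 13))) = 1/(-171*(57 - (-6 + 13))) = 1/(-171*(57 - 1*7)) = 1/(-171*(57 - 7)) = 1/(-171*50) = 1/(-8550) = -1/8550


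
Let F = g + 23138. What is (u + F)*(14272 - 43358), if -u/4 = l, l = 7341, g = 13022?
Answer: -197668456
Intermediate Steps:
F = 36160 (F = 13022 + 23138 = 36160)
u = -29364 (u = -4*7341 = -29364)
(u + F)*(14272 - 43358) = (-29364 + 36160)*(14272 - 43358) = 6796*(-29086) = -197668456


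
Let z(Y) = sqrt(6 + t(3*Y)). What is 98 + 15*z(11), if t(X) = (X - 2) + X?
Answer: 98 + 15*sqrt(70) ≈ 223.50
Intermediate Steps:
t(X) = -2 + 2*X (t(X) = (-2 + X) + X = -2 + 2*X)
z(Y) = sqrt(4 + 6*Y) (z(Y) = sqrt(6 + (-2 + 2*(3*Y))) = sqrt(6 + (-2 + 6*Y)) = sqrt(4 + 6*Y))
98 + 15*z(11) = 98 + 15*sqrt(4 + 6*11) = 98 + 15*sqrt(4 + 66) = 98 + 15*sqrt(70)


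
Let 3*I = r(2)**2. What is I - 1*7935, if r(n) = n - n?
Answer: -7935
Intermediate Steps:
r(n) = 0
I = 0 (I = (1/3)*0**2 = (1/3)*0 = 0)
I - 1*7935 = 0 - 1*7935 = 0 - 7935 = -7935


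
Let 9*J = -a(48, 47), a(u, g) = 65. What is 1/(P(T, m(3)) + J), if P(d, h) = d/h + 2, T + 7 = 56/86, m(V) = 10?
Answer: -3870/22667 ≈ -0.17073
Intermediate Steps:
T = -273/43 (T = -7 + 56/86 = -7 + 56*(1/86) = -7 + 28/43 = -273/43 ≈ -6.3488)
P(d, h) = 2 + d/h
J = -65/9 (J = (-1*65)/9 = (⅑)*(-65) = -65/9 ≈ -7.2222)
1/(P(T, m(3)) + J) = 1/((2 - 273/43/10) - 65/9) = 1/((2 - 273/43*⅒) - 65/9) = 1/((2 - 273/430) - 65/9) = 1/(587/430 - 65/9) = 1/(-22667/3870) = -3870/22667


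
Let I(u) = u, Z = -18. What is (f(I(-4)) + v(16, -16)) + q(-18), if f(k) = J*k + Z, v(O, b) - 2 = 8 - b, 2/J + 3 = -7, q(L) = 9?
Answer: 89/5 ≈ 17.800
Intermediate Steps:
J = -⅕ (J = 2/(-3 - 7) = 2/(-10) = 2*(-⅒) = -⅕ ≈ -0.20000)
v(O, b) = 10 - b (v(O, b) = 2 + (8 - b) = 10 - b)
f(k) = -18 - k/5 (f(k) = -k/5 - 18 = -18 - k/5)
(f(I(-4)) + v(16, -16)) + q(-18) = ((-18 - ⅕*(-4)) + (10 - 1*(-16))) + 9 = ((-18 + ⅘) + (10 + 16)) + 9 = (-86/5 + 26) + 9 = 44/5 + 9 = 89/5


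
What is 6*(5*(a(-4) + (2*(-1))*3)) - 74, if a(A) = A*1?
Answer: -374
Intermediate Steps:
a(A) = A
6*(5*(a(-4) + (2*(-1))*3)) - 74 = 6*(5*(-4 + (2*(-1))*3)) - 74 = 6*(5*(-4 - 2*3)) - 74 = 6*(5*(-4 - 6)) - 74 = 6*(5*(-10)) - 74 = 6*(-50) - 74 = -300 - 74 = -374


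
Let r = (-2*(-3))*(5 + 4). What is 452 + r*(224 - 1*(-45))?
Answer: 14978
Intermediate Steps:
r = 54 (r = 6*9 = 54)
452 + r*(224 - 1*(-45)) = 452 + 54*(224 - 1*(-45)) = 452 + 54*(224 + 45) = 452 + 54*269 = 452 + 14526 = 14978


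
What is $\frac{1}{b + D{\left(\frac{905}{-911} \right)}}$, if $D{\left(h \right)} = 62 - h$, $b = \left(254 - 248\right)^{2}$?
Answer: $\frac{911}{90183} \approx 0.010102$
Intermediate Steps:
$b = 36$ ($b = 6^{2} = 36$)
$\frac{1}{b + D{\left(\frac{905}{-911} \right)}} = \frac{1}{36 + \left(62 - \frac{905}{-911}\right)} = \frac{1}{36 + \left(62 - 905 \left(- \frac{1}{911}\right)\right)} = \frac{1}{36 + \left(62 - - \frac{905}{911}\right)} = \frac{1}{36 + \left(62 + \frac{905}{911}\right)} = \frac{1}{36 + \frac{57387}{911}} = \frac{1}{\frac{90183}{911}} = \frac{911}{90183}$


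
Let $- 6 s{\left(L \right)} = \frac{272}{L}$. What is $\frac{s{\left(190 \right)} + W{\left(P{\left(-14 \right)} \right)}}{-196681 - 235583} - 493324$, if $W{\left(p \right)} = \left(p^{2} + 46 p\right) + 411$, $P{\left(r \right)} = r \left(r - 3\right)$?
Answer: $- \frac{60775187958547}{123195240} \approx -4.9332 \cdot 10^{5}$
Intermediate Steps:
$P{\left(r \right)} = r \left(-3 + r\right)$
$W{\left(p \right)} = 411 + p^{2} + 46 p$
$s{\left(L \right)} = - \frac{136}{3 L}$ ($s{\left(L \right)} = - \frac{272 \frac{1}{L}}{6} = - \frac{136}{3 L}$)
$\frac{s{\left(190 \right)} + W{\left(P{\left(-14 \right)} \right)}}{-196681 - 235583} - 493324 = \frac{- \frac{136}{3 \cdot 190} + \left(411 + \left(- 14 \left(-3 - 14\right)\right)^{2} + 46 \left(- 14 \left(-3 - 14\right)\right)\right)}{-196681 - 235583} - 493324 = \frac{\left(- \frac{136}{3}\right) \frac{1}{190} + \left(411 + \left(\left(-14\right) \left(-17\right)\right)^{2} + 46 \left(\left(-14\right) \left(-17\right)\right)\right)}{-432264} - 493324 = \left(- \frac{68}{285} + \left(411 + 238^{2} + 46 \cdot 238\right)\right) \left(- \frac{1}{432264}\right) - 493324 = \left(- \frac{68}{285} + \left(411 + 56644 + 10948\right)\right) \left(- \frac{1}{432264}\right) - 493324 = \left(- \frac{68}{285} + 68003\right) \left(- \frac{1}{432264}\right) - 493324 = \frac{19380787}{285} \left(- \frac{1}{432264}\right) - 493324 = - \frac{19380787}{123195240} - 493324 = - \frac{60775187958547}{123195240}$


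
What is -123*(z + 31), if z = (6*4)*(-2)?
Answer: 2091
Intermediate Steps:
z = -48 (z = 24*(-2) = -48)
-123*(z + 31) = -123*(-48 + 31) = -123*(-17) = 2091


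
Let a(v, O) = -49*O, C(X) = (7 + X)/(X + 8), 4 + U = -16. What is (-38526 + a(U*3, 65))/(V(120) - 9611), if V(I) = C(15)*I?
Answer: 18101/4121 ≈ 4.3924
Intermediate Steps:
U = -20 (U = -4 - 16 = -20)
C(X) = (7 + X)/(8 + X)
V(I) = 22*I/23 (V(I) = ((7 + 15)/(8 + 15))*I = (22/23)*I = ((1/23)*22)*I = 22*I/23)
(-38526 + a(U*3, 65))/(V(120) - 9611) = (-38526 - 49*65)/((22/23)*120 - 9611) = (-38526 - 3185)/(2640/23 - 9611) = -41711/(-218413/23) = -41711*(-23/218413) = 18101/4121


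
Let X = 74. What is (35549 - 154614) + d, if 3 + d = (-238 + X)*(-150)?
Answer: -94468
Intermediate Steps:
d = 24597 (d = -3 + (-238 + 74)*(-150) = -3 - 164*(-150) = -3 + 24600 = 24597)
(35549 - 154614) + d = (35549 - 154614) + 24597 = -119065 + 24597 = -94468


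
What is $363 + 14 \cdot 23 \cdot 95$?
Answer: $30953$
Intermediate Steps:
$363 + 14 \cdot 23 \cdot 95 = 363 + 322 \cdot 95 = 363 + 30590 = 30953$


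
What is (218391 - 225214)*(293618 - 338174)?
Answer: 304005588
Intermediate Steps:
(218391 - 225214)*(293618 - 338174) = -6823*(-44556) = 304005588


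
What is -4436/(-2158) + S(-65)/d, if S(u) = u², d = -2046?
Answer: -20747/2207634 ≈ -0.0093978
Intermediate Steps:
-4436/(-2158) + S(-65)/d = -4436/(-2158) + (-65)²/(-2046) = -4436*(-1/2158) + 4225*(-1/2046) = 2218/1079 - 4225/2046 = -20747/2207634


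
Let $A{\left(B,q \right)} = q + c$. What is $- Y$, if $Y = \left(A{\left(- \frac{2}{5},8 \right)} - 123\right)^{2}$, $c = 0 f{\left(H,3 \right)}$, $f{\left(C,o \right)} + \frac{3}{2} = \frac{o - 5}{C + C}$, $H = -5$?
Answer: $-13225$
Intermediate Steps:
$f{\left(C,o \right)} = - \frac{3}{2} + \frac{-5 + o}{2 C}$ ($f{\left(C,o \right)} = - \frac{3}{2} + \frac{o - 5}{C + C} = - \frac{3}{2} + \frac{-5 + o}{2 C}$)
$c = 0$ ($c = 0 \frac{-5 + 3 - -15}{2 \left(-5\right)} = 0 \cdot \frac{1}{2} \left(- \frac{1}{5}\right) \left(-5 + 3 + 15\right) = 0 \cdot \frac{1}{2} \left(- \frac{1}{5}\right) 13 = 0 \left(- \frac{13}{10}\right) = 0$)
$A{\left(B,q \right)} = q$ ($A{\left(B,q \right)} = q + 0 = q$)
$Y = 13225$ ($Y = \left(8 - 123\right)^{2} = \left(-115\right)^{2} = 13225$)
$- Y = \left(-1\right) 13225 = -13225$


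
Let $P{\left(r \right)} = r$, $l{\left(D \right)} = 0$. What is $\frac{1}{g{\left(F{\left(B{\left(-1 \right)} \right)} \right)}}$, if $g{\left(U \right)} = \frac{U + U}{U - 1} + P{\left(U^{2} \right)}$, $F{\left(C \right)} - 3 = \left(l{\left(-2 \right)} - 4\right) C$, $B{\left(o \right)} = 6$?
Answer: $\frac{11}{4872} \approx 0.0022578$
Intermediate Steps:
$F{\left(C \right)} = 3 - 4 C$ ($F{\left(C \right)} = 3 + \left(0 - 4\right) C = 3 - 4 C$)
$g{\left(U \right)} = U^{2} + \frac{2 U}{-1 + U}$ ($g{\left(U \right)} = \frac{U + U}{U - 1} + U^{2} = \frac{2 U}{-1 + U} + U^{2} = U^{2} + \frac{2 U}{-1 + U}$)
$\frac{1}{g{\left(F{\left(B{\left(-1 \right)} \right)} \right)}} = \frac{1}{\left(3 - 24\right) \frac{1}{-1 + \left(3 - 24\right)} \left(2 + \left(3 - 24\right)^{2} - \left(3 - 24\right)\right)} = \frac{1}{\left(-21\right) \frac{1}{-1 - 21} \left(2 + \left(-21\right)^{2} - -21\right)} = \frac{1}{\left(-21\right) \frac{1}{-22} \left(2 + 441 + 21\right)} = \frac{1}{\left(-21\right) \left(- \frac{1}{22}\right) 464} = \frac{1}{\frac{4872}{11}} = \frac{11}{4872}$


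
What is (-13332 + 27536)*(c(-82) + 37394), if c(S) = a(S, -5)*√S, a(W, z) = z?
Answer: 531144376 - 71020*I*√82 ≈ 5.3114e+8 - 6.4311e+5*I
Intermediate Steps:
c(S) = -5*√S
(-13332 + 27536)*(c(-82) + 37394) = (-13332 + 27536)*(-5*I*√82 + 37394) = 14204*(-5*I*√82 + 37394) = 14204*(37394 - 5*I*√82) = 531144376 - 71020*I*√82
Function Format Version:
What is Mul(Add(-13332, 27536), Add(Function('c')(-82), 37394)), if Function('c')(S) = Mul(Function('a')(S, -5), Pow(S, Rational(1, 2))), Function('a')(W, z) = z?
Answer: Add(531144376, Mul(-71020, I, Pow(82, Rational(1, 2)))) ≈ Add(5.3114e+8, Mul(-6.4311e+5, I))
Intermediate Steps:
Function('c')(S) = Mul(-5, Pow(S, Rational(1, 2)))
Mul(Add(-13332, 27536), Add(Function('c')(-82), 37394)) = Mul(Add(-13332, 27536), Add(Mul(-5, Pow(-82, Rational(1, 2))), 37394)) = Mul(14204, Add(Mul(-5, Mul(I, Pow(82, Rational(1, 2)))), 37394)) = Mul(14204, Add(Mul(-5, I, Pow(82, Rational(1, 2))), 37394)) = Mul(14204, Add(37394, Mul(-5, I, Pow(82, Rational(1, 2))))) = Add(531144376, Mul(-71020, I, Pow(82, Rational(1, 2))))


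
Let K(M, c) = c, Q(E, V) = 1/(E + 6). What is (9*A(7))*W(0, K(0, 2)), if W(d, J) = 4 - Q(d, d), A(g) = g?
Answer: 483/2 ≈ 241.50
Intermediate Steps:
Q(E, V) = 1/(6 + E)
W(d, J) = 4 - 1/(6 + d)
(9*A(7))*W(0, K(0, 2)) = (9*7)*((23 + 4*0)/(6 + 0)) = 63*((23 + 0)/6) = 63*((⅙)*23) = 63*(23/6) = 483/2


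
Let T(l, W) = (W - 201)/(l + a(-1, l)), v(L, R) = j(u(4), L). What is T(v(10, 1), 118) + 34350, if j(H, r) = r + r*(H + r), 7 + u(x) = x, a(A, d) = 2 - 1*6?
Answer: 2610517/76 ≈ 34349.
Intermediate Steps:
a(A, d) = -4 (a(A, d) = 2 - 6 = -4)
u(x) = -7 + x
v(L, R) = L*(-2 + L) (v(L, R) = L*(1 + (-7 + 4) + L) = L*(1 - 3 + L) = L*(-2 + L))
T(l, W) = (-201 + W)/(-4 + l) (T(l, W) = (W - 201)/(l - 4) = (-201 + W)/(-4 + l))
T(v(10, 1), 118) + 34350 = (-201 + 118)/(-4 + 10*(-2 + 10)) + 34350 = -83/(-4 + 10*8) + 34350 = -83/(-4 + 80) + 34350 = -83/76 + 34350 = 2610517/76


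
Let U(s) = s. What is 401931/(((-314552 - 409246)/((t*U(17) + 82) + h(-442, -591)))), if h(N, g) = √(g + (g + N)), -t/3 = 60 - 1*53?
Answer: 12281225/80422 - 44659*I*√406/40211 ≈ 152.71 - 22.378*I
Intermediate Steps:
t = -21 (t = -3*(60 - 1*53) = -3*(60 - 53) = -3*7 = -21)
h(N, g) = √(N + 2*g) (h(N, g) = √(g + (N + g)) = √(N + 2*g))
401931/(((-314552 - 409246)/((t*U(17) + 82) + h(-442, -591)))) = 401931/(((-314552 - 409246)/((-21*17 + 82) + √(-442 + 2*(-591))))) = 401931/((-723798/((-357 + 82) + √(-442 - 1182)))) = 401931/((-723798/(-275 + √(-1624)))) = 401931/((-723798/(-275 + 2*I*√406))) = 401931*(275/723798 - I*√406/361899) = 12281225/80422 - 44659*I*√406/40211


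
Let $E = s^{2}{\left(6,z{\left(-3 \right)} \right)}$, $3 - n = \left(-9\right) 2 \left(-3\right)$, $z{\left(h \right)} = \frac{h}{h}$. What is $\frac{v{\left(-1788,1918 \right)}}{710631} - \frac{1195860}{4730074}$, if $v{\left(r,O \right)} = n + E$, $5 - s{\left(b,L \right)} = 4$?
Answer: $- \frac{425025845680}{1680668608347} \approx -0.25289$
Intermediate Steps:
$z{\left(h \right)} = 1$
$s{\left(b,L \right)} = 1$ ($s{\left(b,L \right)} = 5 - 4 = 1$)
$n = -51$ ($n = 3 - \left(-9\right) 2 \left(-3\right) = 3 - \left(-18\right) \left(-3\right) = 3 - 54 = -51$)
$E = 1$ ($E = 1^{2} = 1$)
$v{\left(r,O \right)} = -50$ ($v{\left(r,O \right)} = -51 + 1 = -50$)
$\frac{v{\left(-1788,1918 \right)}}{710631} - \frac{1195860}{4730074} = - \frac{50}{710631} - \frac{1195860}{4730074} = \left(-50\right) \frac{1}{710631} - \frac{597930}{2365037} = - \frac{50}{710631} - \frac{597930}{2365037} = - \frac{425025845680}{1680668608347}$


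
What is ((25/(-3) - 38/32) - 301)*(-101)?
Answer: 1505405/48 ≈ 31363.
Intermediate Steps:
((25/(-3) - 38/32) - 301)*(-101) = ((25*(-1/3) - 38*1/32) - 301)*(-101) = ((-25/3 - 19/16) - 301)*(-101) = (-457/48 - 301)*(-101) = -14905/48*(-101) = 1505405/48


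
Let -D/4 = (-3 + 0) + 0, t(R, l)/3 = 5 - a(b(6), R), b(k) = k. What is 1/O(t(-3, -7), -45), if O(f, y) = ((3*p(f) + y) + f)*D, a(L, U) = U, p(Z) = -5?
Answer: -1/432 ≈ -0.0023148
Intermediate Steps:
t(R, l) = 15 - 3*R (t(R, l) = 3*(5 - R) = 15 - 3*R)
D = 12 (D = -4*((-3 + 0) + 0) = -4*(-3 + 0) = -4*(-3) = 12)
O(f, y) = -180 + 12*f + 12*y (O(f, y) = ((3*(-5) + y) + f)*12 = ((-15 + y) + f)*12 = (-15 + f + y)*12 = -180 + 12*f + 12*y)
1/O(t(-3, -7), -45) = 1/(-180 + 12*(15 - 3*(-3)) + 12*(-45)) = 1/(-180 + 12*(15 + 9) - 540) = 1/(-180 + 12*24 - 540) = 1/(-180 + 288 - 540) = 1/(-432) = -1/432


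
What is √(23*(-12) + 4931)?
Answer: 7*√95 ≈ 68.228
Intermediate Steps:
√(23*(-12) + 4931) = √(-276 + 4931) = √4655 = 7*√95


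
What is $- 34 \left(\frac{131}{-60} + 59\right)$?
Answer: $- \frac{57953}{30} \approx -1931.8$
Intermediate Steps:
$- 34 \left(\frac{131}{-60} + 59\right) = - 34 \left(131 \left(- \frac{1}{60}\right) + 59\right) = - 34 \left(- \frac{131}{60} + 59\right) = \left(-34\right) \frac{3409}{60} = - \frac{57953}{30}$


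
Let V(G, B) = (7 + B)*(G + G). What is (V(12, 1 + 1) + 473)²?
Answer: 474721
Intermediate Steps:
V(G, B) = 2*G*(7 + B) (V(G, B) = (7 + B)*(2*G) = 2*G*(7 + B))
(V(12, 1 + 1) + 473)² = (2*12*(7 + (1 + 1)) + 473)² = (2*12*(7 + 2) + 473)² = (2*12*9 + 473)² = (216 + 473)² = 689² = 474721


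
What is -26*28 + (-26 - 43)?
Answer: -797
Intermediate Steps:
-26*28 + (-26 - 43) = -728 - 69 = -797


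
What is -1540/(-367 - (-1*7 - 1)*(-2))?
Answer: 1540/383 ≈ 4.0209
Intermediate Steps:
-1540/(-367 - (-1*7 - 1)*(-2)) = -1540/(-367 - (-7 - 1)*(-2)) = -1540/(-367 - (-8)*(-2)) = -1540/(-367 - 1*16) = -1540/(-367 - 16) = -1540/(-383) = -1540*(-1/383) = 1540/383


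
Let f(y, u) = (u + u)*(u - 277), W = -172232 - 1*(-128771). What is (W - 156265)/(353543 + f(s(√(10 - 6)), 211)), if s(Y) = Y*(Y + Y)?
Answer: -199726/325691 ≈ -0.61324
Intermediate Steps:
s(Y) = 2*Y² (s(Y) = Y*(2*Y) = 2*Y²)
W = -43461 (W = -172232 + 128771 = -43461)
f(y, u) = 2*u*(-277 + u) (f(y, u) = (2*u)*(-277 + u) = 2*u*(-277 + u))
(W - 156265)/(353543 + f(s(√(10 - 6)), 211)) = (-43461 - 156265)/(353543 + 2*211*(-277 + 211)) = -199726/(353543 + 2*211*(-66)) = -199726/(353543 - 27852) = -199726/325691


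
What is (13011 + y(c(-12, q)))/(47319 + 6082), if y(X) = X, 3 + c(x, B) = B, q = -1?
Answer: 13007/53401 ≈ 0.24357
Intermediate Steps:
c(x, B) = -3 + B
(13011 + y(c(-12, q)))/(47319 + 6082) = (13011 + (-3 - 1))/(47319 + 6082) = (13011 - 4)/53401 = 13007*(1/53401) = 13007/53401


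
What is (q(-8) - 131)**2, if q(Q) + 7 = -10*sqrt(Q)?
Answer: 18244 + 5520*I*sqrt(2) ≈ 18244.0 + 7806.5*I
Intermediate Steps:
q(Q) = -7 - 10*sqrt(Q)
(q(-8) - 131)**2 = ((-7 - 20*I*sqrt(2)) - 131)**2 = (-138 - 20*I*sqrt(2))**2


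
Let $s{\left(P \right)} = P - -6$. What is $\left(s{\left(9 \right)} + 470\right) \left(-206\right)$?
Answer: $-99910$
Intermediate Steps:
$s{\left(P \right)} = 6 + P$ ($s{\left(P \right)} = P + 6 = 6 + P$)
$\left(s{\left(9 \right)} + 470\right) \left(-206\right) = \left(\left(6 + 9\right) + 470\right) \left(-206\right) = \left(15 + 470\right) \left(-206\right) = 485 \left(-206\right) = -99910$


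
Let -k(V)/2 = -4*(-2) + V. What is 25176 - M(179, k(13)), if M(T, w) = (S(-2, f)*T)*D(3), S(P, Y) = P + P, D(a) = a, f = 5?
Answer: 27324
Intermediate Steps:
k(V) = -16 - 2*V (k(V) = -2*(-4*(-2) + V) = -2*(8 + V) = -16 - 2*V)
S(P, Y) = 2*P
M(T, w) = -12*T (M(T, w) = ((2*(-2))*T)*3 = -4*T*3 = -12*T)
25176 - M(179, k(13)) = 25176 - (-12)*179 = 25176 - 1*(-2148) = 25176 + 2148 = 27324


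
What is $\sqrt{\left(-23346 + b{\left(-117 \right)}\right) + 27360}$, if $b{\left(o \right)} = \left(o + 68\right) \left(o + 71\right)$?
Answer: $2 \sqrt{1567} \approx 79.171$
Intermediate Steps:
$b{\left(o \right)} = \left(68 + o\right) \left(71 + o\right)$
$\sqrt{\left(-23346 + b{\left(-117 \right)}\right) + 27360} = \sqrt{\left(-23346 + \left(4828 + \left(-117\right)^{2} + 139 \left(-117\right)\right)\right) + 27360} = \sqrt{\left(-23346 + \left(4828 + 13689 - 16263\right)\right) + 27360} = \sqrt{\left(-23346 + 2254\right) + 27360} = \sqrt{-21092 + 27360} = \sqrt{6268} = 2 \sqrt{1567}$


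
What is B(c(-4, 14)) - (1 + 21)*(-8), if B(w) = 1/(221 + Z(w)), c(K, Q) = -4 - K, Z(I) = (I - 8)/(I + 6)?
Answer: 115987/659 ≈ 176.00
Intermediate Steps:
Z(I) = (-8 + I)/(6 + I)
B(w) = 1/(221 + (-8 + w)/(6 + w))
B(c(-4, 14)) - (1 + 21)*(-8) = (6 + (-4 - 1*(-4)))/(2*(659 + 111*(-4 - 1*(-4)))) - (1 + 21)*(-8) = (6 + (-4 + 4))/(2*(659 + 111*(-4 + 4))) - 22*(-8) = (6 + 0)/(2*(659 + 111*0)) - 1*(-176) = (½)*6/(659 + 0) + 176 = (½)*6/659 + 176 = (½)*(1/659)*6 + 176 = 3/659 + 176 = 115987/659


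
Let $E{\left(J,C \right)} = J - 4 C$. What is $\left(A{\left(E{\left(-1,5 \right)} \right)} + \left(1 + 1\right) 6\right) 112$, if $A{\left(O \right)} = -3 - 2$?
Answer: $784$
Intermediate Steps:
$A{\left(O \right)} = -5$
$\left(A{\left(E{\left(-1,5 \right)} \right)} + \left(1 + 1\right) 6\right) 112 = \left(-5 + \left(1 + 1\right) 6\right) 112 = \left(-5 + 2 \cdot 6\right) 112 = \left(-5 + 12\right) 112 = 7 \cdot 112 = 784$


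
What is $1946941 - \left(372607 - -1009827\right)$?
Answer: $564507$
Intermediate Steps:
$1946941 - \left(372607 - -1009827\right) = 1946941 - \left(372607 + 1009827\right) = 1946941 - 1382434 = 564507$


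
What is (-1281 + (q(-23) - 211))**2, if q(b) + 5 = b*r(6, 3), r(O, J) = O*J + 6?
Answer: 4198401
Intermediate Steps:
r(O, J) = 6 + J*O (r(O, J) = J*O + 6 = 6 + J*O)
q(b) = -5 + 24*b (q(b) = -5 + b*(6 + 3*6) = -5 + b*(6 + 18) = -5 + b*24 = -5 + 24*b)
(-1281 + (q(-23) - 211))**2 = (-1281 + ((-5 + 24*(-23)) - 211))**2 = (-1281 + ((-5 - 552) - 211))**2 = (-1281 + (-557 - 211))**2 = (-1281 - 768)**2 = (-2049)**2 = 4198401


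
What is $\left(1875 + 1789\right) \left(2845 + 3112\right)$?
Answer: $21826448$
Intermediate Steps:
$\left(1875 + 1789\right) \left(2845 + 3112\right) = 3664 \cdot 5957 = 21826448$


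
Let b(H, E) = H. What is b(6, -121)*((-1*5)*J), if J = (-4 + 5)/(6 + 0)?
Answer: -5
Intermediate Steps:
J = ⅙ (J = 1/6 = 1*(⅙) = ⅙ ≈ 0.16667)
b(6, -121)*((-1*5)*J) = 6*(-1*5*(⅙)) = 6*(-5*⅙) = 6*(-⅚) = -5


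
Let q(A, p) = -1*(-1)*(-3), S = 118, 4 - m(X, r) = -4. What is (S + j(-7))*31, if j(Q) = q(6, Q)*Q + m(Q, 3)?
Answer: 4557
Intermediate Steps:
m(X, r) = 8 (m(X, r) = 4 - 1*(-4) = 4 + 4 = 8)
q(A, p) = -3 (q(A, p) = 1*(-3) = -3)
j(Q) = 8 - 3*Q (j(Q) = -3*Q + 8 = 8 - 3*Q)
(S + j(-7))*31 = (118 + (8 - 3*(-7)))*31 = (118 + (8 + 21))*31 = (118 + 29)*31 = 147*31 = 4557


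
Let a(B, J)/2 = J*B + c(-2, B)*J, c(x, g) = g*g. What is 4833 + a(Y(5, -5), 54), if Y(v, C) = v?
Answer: 8073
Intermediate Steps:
c(x, g) = g²
a(B, J) = 2*B*J + 2*J*B² (a(B, J) = 2*(J*B + B²*J) = 2*(B*J + J*B²) = 2*B*J + 2*J*B²)
4833 + a(Y(5, -5), 54) = 4833 + 2*5*54*(1 + 5) = 4833 + 2*5*54*6 = 4833 + 3240 = 8073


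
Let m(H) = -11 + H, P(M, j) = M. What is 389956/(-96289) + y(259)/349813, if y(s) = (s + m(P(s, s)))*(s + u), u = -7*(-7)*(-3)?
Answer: -130944003652/33683143957 ≈ -3.8875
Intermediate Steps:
u = -147 (u = 49*(-3) = -147)
y(s) = (-147 + s)*(-11 + 2*s) (y(s) = (s + (-11 + s))*(s - 147) = (-11 + 2*s)*(-147 + s) = (-147 + s)*(-11 + 2*s))
389956/(-96289) + y(259)/349813 = 389956/(-96289) + (1617 - 305*259 + 2*259²)/349813 = 389956*(-1/96289) + (1617 - 78995 + 2*67081)*(1/349813) = -389956/96289 + (1617 - 78995 + 134162)*(1/349813) = -389956/96289 + 56784*(1/349813) = -389956/96289 + 56784/349813 = -130944003652/33683143957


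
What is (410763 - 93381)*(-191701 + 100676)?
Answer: -28889696550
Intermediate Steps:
(410763 - 93381)*(-191701 + 100676) = 317382*(-91025) = -28889696550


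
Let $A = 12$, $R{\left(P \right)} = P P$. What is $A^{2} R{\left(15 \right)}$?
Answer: $32400$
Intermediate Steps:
$R{\left(P \right)} = P^{2}$
$A^{2} R{\left(15 \right)} = 12^{2} \cdot 15^{2} = 144 \cdot 225 = 32400$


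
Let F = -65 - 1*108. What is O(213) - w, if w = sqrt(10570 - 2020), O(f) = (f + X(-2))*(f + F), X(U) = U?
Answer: 8440 - 15*sqrt(38) ≈ 8347.5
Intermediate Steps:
F = -173 (F = -65 - 108 = -173)
O(f) = (-173 + f)*(-2 + f) (O(f) = (f - 2)*(f - 173) = (-2 + f)*(-173 + f) = (-173 + f)*(-2 + f))
w = 15*sqrt(38) (w = sqrt(8550) = 15*sqrt(38) ≈ 92.466)
O(213) - w = (346 + 213**2 - 175*213) - 15*sqrt(38) = (346 + 45369 - 37275) - 15*sqrt(38) = 8440 - 15*sqrt(38)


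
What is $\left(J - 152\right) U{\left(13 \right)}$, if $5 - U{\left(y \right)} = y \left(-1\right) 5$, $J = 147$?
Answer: $-350$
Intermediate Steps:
$U{\left(y \right)} = 5 + 5 y$ ($U{\left(y \right)} = 5 - y \left(-1\right) 5 = 5 - - y 5 = 5 - - 5 y = 5 + 5 y$)
$\left(J - 152\right) U{\left(13 \right)} = \left(147 - 152\right) \left(5 + 5 \cdot 13\right) = - 5 \left(5 + 65\right) = \left(-5\right) 70 = -350$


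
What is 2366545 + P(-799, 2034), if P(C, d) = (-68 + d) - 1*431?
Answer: 2368080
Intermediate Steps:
P(C, d) = -499 + d (P(C, d) = (-68 + d) - 431 = -499 + d)
2366545 + P(-799, 2034) = 2366545 + (-499 + 2034) = 2366545 + 1535 = 2368080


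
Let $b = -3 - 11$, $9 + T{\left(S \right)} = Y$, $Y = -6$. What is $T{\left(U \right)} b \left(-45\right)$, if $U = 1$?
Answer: $-9450$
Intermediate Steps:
$T{\left(S \right)} = -15$ ($T{\left(S \right)} = -9 - 6 = -15$)
$b = -14$ ($b = -3 - 11 = -14$)
$T{\left(U \right)} b \left(-45\right) = \left(-15\right) \left(-14\right) \left(-45\right) = 210 \left(-45\right) = -9450$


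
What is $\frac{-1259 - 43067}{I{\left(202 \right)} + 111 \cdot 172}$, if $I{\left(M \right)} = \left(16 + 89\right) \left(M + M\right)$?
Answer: $- \frac{22163}{30756} \approx -0.72061$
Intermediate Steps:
$I{\left(M \right)} = 210 M$ ($I{\left(M \right)} = 105 \cdot 2 M = 210 M$)
$\frac{-1259 - 43067}{I{\left(202 \right)} + 111 \cdot 172} = \frac{-1259 - 43067}{210 \cdot 202 + 111 \cdot 172} = - \frac{44326}{42420 + 19092} = - \frac{44326}{61512} = \left(-44326\right) \frac{1}{61512} = - \frac{22163}{30756}$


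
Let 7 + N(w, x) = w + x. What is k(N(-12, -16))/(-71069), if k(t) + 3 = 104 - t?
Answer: -136/71069 ≈ -0.0019136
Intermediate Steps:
N(w, x) = -7 + w + x (N(w, x) = -7 + (w + x) = -7 + w + x)
k(t) = 101 - t (k(t) = -3 + (104 - t) = 101 - t)
k(N(-12, -16))/(-71069) = (101 - (-7 - 12 - 16))/(-71069) = (101 - 1*(-35))*(-1/71069) = (101 + 35)*(-1/71069) = 136*(-1/71069) = -136/71069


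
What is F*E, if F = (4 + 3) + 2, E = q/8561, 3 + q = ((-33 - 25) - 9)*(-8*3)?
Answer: 14445/8561 ≈ 1.6873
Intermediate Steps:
q = 1605 (q = -3 + ((-33 - 25) - 9)*(-8*3) = -3 + (-58 - 9)*(-24) = -3 - 67*(-24) = -3 + 1608 = 1605)
E = 1605/8561 ≈ 0.18748
F = 9 (F = 7 + 2 = 9)
F*E = 9*(1605/8561) = 14445/8561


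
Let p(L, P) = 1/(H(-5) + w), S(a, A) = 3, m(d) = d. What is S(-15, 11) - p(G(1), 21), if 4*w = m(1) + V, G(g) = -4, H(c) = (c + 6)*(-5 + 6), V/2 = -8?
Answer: 37/11 ≈ 3.3636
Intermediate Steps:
V = -16 (V = 2*(-8) = -16)
H(c) = 6 + c (H(c) = (6 + c)*1 = 6 + c)
w = -15/4 (w = (1 - 16)/4 = (1/4)*(-15) = -15/4 ≈ -3.7500)
p(L, P) = -4/11 (p(L, P) = 1/((6 - 5) - 15/4) = 1/(1 - 15/4) = 1/(-11/4) = -4/11)
S(-15, 11) - p(G(1), 21) = 3 - 1*(-4/11) = 3 + 4/11 = 37/11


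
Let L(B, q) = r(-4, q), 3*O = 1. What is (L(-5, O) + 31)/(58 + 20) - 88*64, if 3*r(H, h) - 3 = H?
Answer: -658898/117 ≈ -5631.6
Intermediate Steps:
O = ⅓ (O = (⅓)*1 = ⅓ ≈ 0.33333)
r(H, h) = 1 + H/3
L(B, q) = -⅓ (L(B, q) = 1 + (⅓)*(-4) = 1 - 4/3 = -⅓)
(L(-5, O) + 31)/(58 + 20) - 88*64 = (-⅓ + 31)/(58 + 20) - 88*64 = (92/3)/78 - 5632 = (92/3)*(1/78) - 5632 = 46/117 - 5632 = -658898/117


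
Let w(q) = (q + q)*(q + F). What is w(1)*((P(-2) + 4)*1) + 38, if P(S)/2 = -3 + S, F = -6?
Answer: 98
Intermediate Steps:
P(S) = -6 + 2*S (P(S) = 2*(-3 + S) = -6 + 2*S)
w(q) = 2*q*(-6 + q) (w(q) = (q + q)*(q - 6) = (2*q)*(-6 + q) = 2*q*(-6 + q))
w(1)*((P(-2) + 4)*1) + 38 = (2*1*(-6 + 1))*(((-6 + 2*(-2)) + 4)*1) + 38 = (2*1*(-5))*(((-6 - 4) + 4)*1) + 38 = -10*(-10 + 4) + 38 = -(-60) + 38 = -10*(-6) + 38 = 60 + 38 = 98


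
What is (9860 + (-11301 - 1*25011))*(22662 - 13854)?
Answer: -232989216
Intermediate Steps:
(9860 + (-11301 - 1*25011))*(22662 - 13854) = (9860 + (-11301 - 25011))*8808 = (9860 - 36312)*8808 = -26452*8808 = -232989216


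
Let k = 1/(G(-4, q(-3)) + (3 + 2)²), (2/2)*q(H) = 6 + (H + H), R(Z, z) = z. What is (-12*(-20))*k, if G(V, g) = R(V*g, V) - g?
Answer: 80/7 ≈ 11.429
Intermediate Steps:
q(H) = 6 + 2*H (q(H) = 6 + (H + H) = 6 + 2*H)
G(V, g) = V - g
k = 1/21 (k = 1/((-4 - (6 + 2*(-3))) + (3 + 2)²) = 1/((-4 - (6 - 6)) + 5²) = 1/((-4 - 1*0) + 25) = 1/((-4 + 0) + 25) = 1/(-4 + 25) = 1/21 ≈ 0.047619)
(-12*(-20))*k = -12*(-20)*(1/21) = 240*(1/21) = 80/7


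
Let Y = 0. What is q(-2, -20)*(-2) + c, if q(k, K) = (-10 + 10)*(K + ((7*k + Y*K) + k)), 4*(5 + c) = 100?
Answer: 20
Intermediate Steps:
c = 20 (c = -5 + (¼)*100 = -5 + 25 = 20)
q(k, K) = 0 (q(k, K) = (-10 + 10)*(K + ((7*k + 0*K) + k)) = 0*(K + ((7*k + 0) + k)) = 0*(K + (7*k + k)) = 0*(K + 8*k) = 0)
q(-2, -20)*(-2) + c = 0*(-2) + 20 = 0 + 20 = 20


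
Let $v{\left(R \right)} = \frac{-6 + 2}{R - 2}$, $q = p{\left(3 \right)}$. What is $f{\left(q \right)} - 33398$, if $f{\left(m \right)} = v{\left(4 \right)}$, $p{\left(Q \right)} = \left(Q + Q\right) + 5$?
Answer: $-33400$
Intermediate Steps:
$p{\left(Q \right)} = 5 + 2 Q$ ($p{\left(Q \right)} = 2 Q + 5 = 5 + 2 Q$)
$q = 11$ ($q = 5 + 2 \cdot 3 = 5 + 6 = 11$)
$v{\left(R \right)} = - \frac{4}{-2 + R}$
$f{\left(m \right)} = -2$ ($f{\left(m \right)} = - \frac{4}{-2 + 4} = - \frac{4}{2} = \left(-4\right) \frac{1}{2} = -2$)
$f{\left(q \right)} - 33398 = -2 - 33398 = -33400$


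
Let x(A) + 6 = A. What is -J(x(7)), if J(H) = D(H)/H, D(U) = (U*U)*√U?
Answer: -1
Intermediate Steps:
x(A) = -6 + A
D(U) = U^(5/2) (D(U) = U²*√U = U^(5/2))
J(H) = H^(3/2) (J(H) = H^(5/2)/H = H^(3/2))
-J(x(7)) = -(-6 + 7)^(3/2) = -1^(3/2) = -1*1 = -1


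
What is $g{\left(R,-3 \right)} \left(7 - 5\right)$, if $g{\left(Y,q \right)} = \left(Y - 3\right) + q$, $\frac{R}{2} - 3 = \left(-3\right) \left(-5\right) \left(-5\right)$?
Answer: $-300$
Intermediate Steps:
$R = -144$ ($R = 6 + 2 \left(-3\right) \left(-5\right) \left(-5\right) = 6 + 2 \cdot 15 \left(-5\right) = 6 + 2 \left(-75\right) = 6 - 150 = -144$)
$g{\left(Y,q \right)} = -3 + Y + q$ ($g{\left(Y,q \right)} = \left(-3 + Y\right) + q = -3 + Y + q$)
$g{\left(R,-3 \right)} \left(7 - 5\right) = \left(-3 - 144 - 3\right) \left(7 - 5\right) = \left(-150\right) 2 = -300$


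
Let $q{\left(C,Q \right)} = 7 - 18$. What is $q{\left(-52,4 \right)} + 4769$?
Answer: $4758$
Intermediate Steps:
$q{\left(C,Q \right)} = -11$ ($q{\left(C,Q \right)} = 7 - 18 = -11$)
$q{\left(-52,4 \right)} + 4769 = -11 + 4769 = 4758$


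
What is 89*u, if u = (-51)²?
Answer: 231489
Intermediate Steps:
u = 2601
89*u = 89*2601 = 231489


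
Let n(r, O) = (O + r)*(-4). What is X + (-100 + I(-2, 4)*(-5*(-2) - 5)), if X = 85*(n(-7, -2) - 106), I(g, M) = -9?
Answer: -6095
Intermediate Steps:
n(r, O) = -4*O - 4*r
X = -5950 (X = 85*((-4*(-2) - 4*(-7)) - 106) = 85*((8 + 28) - 106) = 85*(36 - 106) = 85*(-70) = -5950)
X + (-100 + I(-2, 4)*(-5*(-2) - 5)) = -5950 + (-100 - 9*(-5*(-2) - 5)) = -5950 + (-100 - 9*(10 - 5)) = -5950 + (-100 - 9*5) = -5950 + (-100 - 45) = -5950 - 145 = -6095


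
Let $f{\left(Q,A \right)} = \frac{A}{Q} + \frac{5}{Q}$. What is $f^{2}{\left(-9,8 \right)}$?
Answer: $\frac{169}{81} \approx 2.0864$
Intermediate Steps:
$f{\left(Q,A \right)} = \frac{5}{Q} + \frac{A}{Q}$
$f^{2}{\left(-9,8 \right)} = \left(\frac{5 + 8}{-9}\right)^{2} = \left(\left(- \frac{1}{9}\right) 13\right)^{2} = \left(- \frac{13}{9}\right)^{2} = \frac{169}{81}$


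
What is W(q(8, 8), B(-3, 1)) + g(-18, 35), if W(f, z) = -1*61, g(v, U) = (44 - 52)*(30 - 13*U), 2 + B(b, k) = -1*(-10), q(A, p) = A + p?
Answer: 3339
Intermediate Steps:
B(b, k) = 8 (B(b, k) = -2 - 1*(-10) = -2 + 10 = 8)
g(v, U) = -240 + 104*U (g(v, U) = -8*(30 - 13*U) = -240 + 104*U)
W(f, z) = -61
W(q(8, 8), B(-3, 1)) + g(-18, 35) = -61 + (-240 + 104*35) = -61 + (-240 + 3640) = -61 + 3400 = 3339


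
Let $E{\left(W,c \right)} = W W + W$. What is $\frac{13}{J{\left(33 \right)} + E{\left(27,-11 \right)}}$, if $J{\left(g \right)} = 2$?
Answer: $\frac{13}{758} \approx 0.01715$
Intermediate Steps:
$E{\left(W,c \right)} = W + W^{2}$ ($E{\left(W,c \right)} = W^{2} + W = W + W^{2}$)
$\frac{13}{J{\left(33 \right)} + E{\left(27,-11 \right)}} = \frac{13}{2 + 27 \left(1 + 27\right)} = \frac{13}{2 + 27 \cdot 28} = \frac{13}{2 + 756} = \frac{13}{758}$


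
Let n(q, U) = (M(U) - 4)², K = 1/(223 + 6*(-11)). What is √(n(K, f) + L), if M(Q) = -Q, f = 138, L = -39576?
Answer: 2*I*√4853 ≈ 139.33*I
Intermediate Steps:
K = 1/157 (K = 1/(223 - 66) = 1/157 ≈ 0.0063694)
n(q, U) = (-4 - U)² (n(q, U) = (-U - 4)² = (-4 - U)²)
√(n(K, f) + L) = √((4 + 138)² - 39576) = √(142² - 39576) = √(20164 - 39576) = √(-19412) = 2*I*√4853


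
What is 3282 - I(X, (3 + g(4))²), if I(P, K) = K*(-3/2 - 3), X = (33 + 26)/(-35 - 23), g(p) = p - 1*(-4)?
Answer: 7653/2 ≈ 3826.5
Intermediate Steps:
g(p) = 4 + p (g(p) = p + 4 = 4 + p)
X = -59/58 (X = 59/(-58) = 59*(-1/58) = -59/58 ≈ -1.0172)
I(P, K) = -9*K/2 (I(P, K) = K*(-3*½ - 3) = K*(-3/2 - 3) = K*(-9/2) = -9*K/2)
3282 - I(X, (3 + g(4))²) = 3282 - (-9)*(3 + (4 + 4))²/2 = 3282 - (-9)*(3 + 8)²/2 = 3282 - (-9)*11²/2 = 3282 - (-9)*121/2 = 3282 - 1*(-1089/2) = 3282 + 1089/2 = 7653/2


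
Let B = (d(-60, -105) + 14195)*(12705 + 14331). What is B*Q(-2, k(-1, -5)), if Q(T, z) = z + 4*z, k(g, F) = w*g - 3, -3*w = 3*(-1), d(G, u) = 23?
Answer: -7687956960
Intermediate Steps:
w = 1 (w = -(-1) = -⅓*(-3) = 1)
k(g, F) = -3 + g (k(g, F) = 1*g - 3 = g - 3 = -3 + g)
B = 384397848 (B = (23 + 14195)*(12705 + 14331) = 14218*27036 = 384397848)
Q(T, z) = 5*z
B*Q(-2, k(-1, -5)) = 384397848*(5*(-3 - 1)) = 384397848*(5*(-4)) = 384397848*(-20) = -7687956960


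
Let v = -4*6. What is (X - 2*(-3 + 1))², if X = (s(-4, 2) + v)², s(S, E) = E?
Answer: 238144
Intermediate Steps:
v = -24
X = 484 (X = (2 - 24)² = (-22)² = 484)
(X - 2*(-3 + 1))² = (484 - 2*(-3 + 1))² = (484 - 2*(-2))² = (484 + 4)² = 488² = 238144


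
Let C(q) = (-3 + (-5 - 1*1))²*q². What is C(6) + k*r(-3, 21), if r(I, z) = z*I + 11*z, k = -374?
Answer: -59916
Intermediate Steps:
C(q) = 81*q² (C(q) = (-3 + (-5 - 1))²*q² = (-3 - 6)²*q² = (-9)²*q² = 81*q²)
r(I, z) = 11*z + I*z (r(I, z) = I*z + 11*z = 11*z + I*z)
C(6) + k*r(-3, 21) = 81*6² - 7854*(11 - 3) = 81*36 - 7854*8 = 2916 - 374*168 = 2916 - 62832 = -59916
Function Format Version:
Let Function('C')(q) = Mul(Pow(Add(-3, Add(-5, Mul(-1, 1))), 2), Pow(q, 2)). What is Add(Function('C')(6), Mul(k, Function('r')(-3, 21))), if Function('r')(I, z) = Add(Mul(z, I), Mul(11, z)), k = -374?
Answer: -59916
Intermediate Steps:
Function('C')(q) = Mul(81, Pow(q, 2)) (Function('C')(q) = Mul(Pow(Add(-3, Add(-5, -1)), 2), Pow(q, 2)) = Mul(Pow(Add(-3, -6), 2), Pow(q, 2)) = Mul(Pow(-9, 2), Pow(q, 2)) = Mul(81, Pow(q, 2)))
Function('r')(I, z) = Add(Mul(11, z), Mul(I, z)) (Function('r')(I, z) = Add(Mul(I, z), Mul(11, z)) = Add(Mul(11, z), Mul(I, z)))
Add(Function('C')(6), Mul(k, Function('r')(-3, 21))) = Add(Mul(81, Pow(6, 2)), Mul(-374, Mul(21, Add(11, -3)))) = Add(Mul(81, 36), Mul(-374, Mul(21, 8))) = Add(2916, Mul(-374, 168)) = Add(2916, -62832) = -59916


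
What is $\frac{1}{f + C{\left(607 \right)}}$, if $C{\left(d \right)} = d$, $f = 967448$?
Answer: $\frac{1}{968055} \approx 1.033 \cdot 10^{-6}$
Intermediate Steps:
$\frac{1}{f + C{\left(607 \right)}} = \frac{1}{967448 + 607} = \frac{1}{968055}$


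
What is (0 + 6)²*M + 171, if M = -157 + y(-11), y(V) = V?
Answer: -5877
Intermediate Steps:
M = -168 (M = -157 - 11 = -168)
(0 + 6)²*M + 171 = (0 + 6)²*(-168) + 171 = 6²*(-168) + 171 = 36*(-168) + 171 = -6048 + 171 = -5877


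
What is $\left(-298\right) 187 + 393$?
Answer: $-55333$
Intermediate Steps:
$\left(-298\right) 187 + 393 = -55726 + 393 = -55333$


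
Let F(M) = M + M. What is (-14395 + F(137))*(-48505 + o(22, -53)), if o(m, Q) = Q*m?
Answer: 701404191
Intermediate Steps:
F(M) = 2*M
(-14395 + F(137))*(-48505 + o(22, -53)) = (-14395 + 2*137)*(-48505 - 53*22) = (-14395 + 274)*(-48505 - 1166) = -14121*(-49671) = 701404191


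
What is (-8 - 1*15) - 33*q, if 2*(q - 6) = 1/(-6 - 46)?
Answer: -22951/104 ≈ -220.68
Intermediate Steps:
q = 623/104 (q = 6 + 1/(2*(-6 - 46)) = 6 + (½)/(-52) = 6 + (½)*(-1/52) = 6 - 1/104 = 623/104 ≈ 5.9904)
(-8 - 1*15) - 33*q = (-8 - 1*15) - 33*623/104 = (-8 - 15) - 20559/104 = -23 - 20559/104 = -22951/104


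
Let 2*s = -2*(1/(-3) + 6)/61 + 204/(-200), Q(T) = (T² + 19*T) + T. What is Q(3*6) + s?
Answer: 12506167/18300 ≈ 683.40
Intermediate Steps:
Q(T) = T² + 20*T
s = -11033/18300 (s = (-2*(1/(-3) + 6)/61 + 204/(-200))/2 = (-2*(-⅓ + 6)*(1/61) + 204*(-1/200))/2 = (-2*17/3*(1/61) - 51/50)/2 = (-34/3*1/61 - 51/50)/2 = (-34/183 - 51/50)/2 = (½)*(-11033/9150) = -11033/18300 ≈ -0.60290)
Q(3*6) + s = (3*6)*(20 + 3*6) - 11033/18300 = 18*(20 + 18) - 11033/18300 = 18*38 - 11033/18300 = 684 - 11033/18300 = 12506167/18300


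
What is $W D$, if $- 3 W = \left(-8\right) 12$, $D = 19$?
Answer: $608$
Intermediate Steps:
$W = 32$ ($W = - \frac{\left(-8\right) 12}{3} = \left(- \frac{1}{3}\right) \left(-96\right) = 32$)
$W D = 32 \cdot 19 = 608$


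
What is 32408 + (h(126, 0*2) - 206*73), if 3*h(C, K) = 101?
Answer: 52211/3 ≈ 17404.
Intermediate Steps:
h(C, K) = 101/3 (h(C, K) = (1/3)*101 = 101/3)
32408 + (h(126, 0*2) - 206*73) = 32408 + (101/3 - 206*73) = 32408 + (101/3 - 1*15038) = 32408 + (101/3 - 15038) = 32408 - 45013/3 = 52211/3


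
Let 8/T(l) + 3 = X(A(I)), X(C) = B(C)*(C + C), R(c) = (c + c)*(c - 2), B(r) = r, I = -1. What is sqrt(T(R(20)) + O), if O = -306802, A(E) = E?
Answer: 3*I*sqrt(34090) ≈ 553.9*I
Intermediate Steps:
R(c) = 2*c*(-2 + c) (R(c) = (2*c)*(-2 + c) = 2*c*(-2 + c))
X(C) = 2*C**2 (X(C) = C*(C + C) = C*(2*C) = 2*C**2)
T(l) = -8 (T(l) = 8/(-3 + 2*(-1)**2) = 8/(-3 + 2*1) = 8/(-3 + 2) = 8/(-1) = 8*(-1) = -8)
sqrt(T(R(20)) + O) = sqrt(-8 - 306802) = sqrt(-306810) = 3*I*sqrt(34090)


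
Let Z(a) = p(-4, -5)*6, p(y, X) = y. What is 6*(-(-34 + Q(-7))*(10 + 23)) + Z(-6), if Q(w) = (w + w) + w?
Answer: 10866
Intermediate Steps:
Q(w) = 3*w (Q(w) = 2*w + w = 3*w)
Z(a) = -24 (Z(a) = -4*6 = -24)
6*(-(-34 + Q(-7))*(10 + 23)) + Z(-6) = 6*(-(-34 + 3*(-7))*(10 + 23)) - 24 = 6*(-(-34 - 21)*33) - 24 = 6*(-(-55)*33) - 24 = 6*(-1*(-1815)) - 24 = 6*1815 - 24 = 10890 - 24 = 10866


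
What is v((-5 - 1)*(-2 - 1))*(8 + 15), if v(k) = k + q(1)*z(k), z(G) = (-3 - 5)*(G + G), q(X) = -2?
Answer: 13662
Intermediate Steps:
z(G) = -16*G
v(k) = 33*k (v(k) = k - (-32)*k = k + 32*k = 33*k)
v((-5 - 1)*(-2 - 1))*(8 + 15) = (33*((-5 - 1)*(-2 - 1)))*(8 + 15) = (33*(-6*(-3)))*23 = (33*18)*23 = 594*23 = 13662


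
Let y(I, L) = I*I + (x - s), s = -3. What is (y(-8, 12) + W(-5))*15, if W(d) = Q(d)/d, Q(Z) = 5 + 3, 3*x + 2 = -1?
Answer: 966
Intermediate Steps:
x = -1 (x = -⅔ + (⅓)*(-1) = -⅔ - ⅓ = -1)
Q(Z) = 8
W(d) = 8/d
y(I, L) = 2 + I² (y(I, L) = I*I + (-1 - 1*(-3)) = I² + (-1 + 3) = I² + 2 = 2 + I²)
(y(-8, 12) + W(-5))*15 = ((2 + (-8)²) + 8/(-5))*15 = ((2 + 64) + 8*(-⅕))*15 = (66 - 8/5)*15 = (322/5)*15 = 966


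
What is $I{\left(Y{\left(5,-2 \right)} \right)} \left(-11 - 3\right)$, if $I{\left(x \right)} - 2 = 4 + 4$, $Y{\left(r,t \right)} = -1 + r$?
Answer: $-140$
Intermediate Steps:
$I{\left(x \right)} = 10$ ($I{\left(x \right)} = 2 + \left(4 + 4\right) = 2 + 8 = 10$)
$I{\left(Y{\left(5,-2 \right)} \right)} \left(-11 - 3\right) = 10 \left(-11 - 3\right) = 10 \left(-14\right) = -140$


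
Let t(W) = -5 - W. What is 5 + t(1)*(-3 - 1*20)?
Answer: 143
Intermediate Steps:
5 + t(1)*(-3 - 1*20) = 5 + (-5 - 1*1)*(-3 - 1*20) = 5 + (-5 - 1)*(-3 - 20) = 5 - 6*(-23) = 5 + 138 = 143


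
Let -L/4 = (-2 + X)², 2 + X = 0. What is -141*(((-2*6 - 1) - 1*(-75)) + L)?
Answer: 282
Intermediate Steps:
X = -2 (X = -2 + 0 = -2)
L = -64 (L = -4*(-2 - 2)² = -4*(-4)² = -4*16 = -64)
-141*(((-2*6 - 1) - 1*(-75)) + L) = -141*(((-2*6 - 1) - 1*(-75)) - 64) = -141*(((-12 - 1) + 75) - 64) = -141*((-13 + 75) - 64) = -141*(62 - 64) = -141*(-2) = 282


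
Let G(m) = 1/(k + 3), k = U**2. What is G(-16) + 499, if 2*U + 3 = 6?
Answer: 10483/21 ≈ 499.19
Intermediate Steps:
U = 3/2 (U = -3/2 + (1/2)*6 = -3/2 + 3 = 3/2 ≈ 1.5000)
k = 9/4 (k = (3/2)**2 = 9/4 ≈ 2.2500)
G(m) = 4/21 (G(m) = 1/(9/4 + 3) = 1/(21/4) = 4/21)
G(-16) + 499 = 4/21 + 499 = 10483/21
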